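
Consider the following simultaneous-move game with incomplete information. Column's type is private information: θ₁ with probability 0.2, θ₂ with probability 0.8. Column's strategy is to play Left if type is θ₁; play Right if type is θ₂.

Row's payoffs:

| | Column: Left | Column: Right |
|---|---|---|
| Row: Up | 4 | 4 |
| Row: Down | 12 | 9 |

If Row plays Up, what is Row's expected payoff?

4

Take the expectation over Column's type, weighting each type's action by its prior probability.
E[Up] = 0.2·4 + 0.8·4 = 0.8 + 3.2 = 4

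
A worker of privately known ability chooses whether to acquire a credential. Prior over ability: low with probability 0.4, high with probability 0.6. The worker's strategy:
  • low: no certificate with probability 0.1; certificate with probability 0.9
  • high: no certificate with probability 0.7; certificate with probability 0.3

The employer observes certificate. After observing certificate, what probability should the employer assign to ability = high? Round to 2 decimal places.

0.33

P(certificate) = 0.4·0.9 + 0.6·0.3 = 0.54
P(high | certificate) = (0.6·0.3) / 0.54 = 0.18 / 0.54 = 0.333333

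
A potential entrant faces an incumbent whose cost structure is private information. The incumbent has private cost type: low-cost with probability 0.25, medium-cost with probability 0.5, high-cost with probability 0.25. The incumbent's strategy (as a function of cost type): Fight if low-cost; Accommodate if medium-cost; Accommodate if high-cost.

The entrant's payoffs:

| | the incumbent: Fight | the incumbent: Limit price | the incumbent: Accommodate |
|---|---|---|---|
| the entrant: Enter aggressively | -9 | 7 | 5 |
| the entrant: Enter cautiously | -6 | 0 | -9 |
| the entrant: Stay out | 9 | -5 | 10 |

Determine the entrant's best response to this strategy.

Stay out

E[Enter aggressively] = 0.25·(-9) + 0.5·(5) + 0.25·(5) = 1.5
E[Enter cautiously] = 0.25·(-6) + 0.5·(-9) + 0.25·(-9) = -8.25
E[Stay out] = 0.25·(9) + 0.5·(10) + 0.25·(10) = 9.75
Best response: Stay out (9.75 is the largest).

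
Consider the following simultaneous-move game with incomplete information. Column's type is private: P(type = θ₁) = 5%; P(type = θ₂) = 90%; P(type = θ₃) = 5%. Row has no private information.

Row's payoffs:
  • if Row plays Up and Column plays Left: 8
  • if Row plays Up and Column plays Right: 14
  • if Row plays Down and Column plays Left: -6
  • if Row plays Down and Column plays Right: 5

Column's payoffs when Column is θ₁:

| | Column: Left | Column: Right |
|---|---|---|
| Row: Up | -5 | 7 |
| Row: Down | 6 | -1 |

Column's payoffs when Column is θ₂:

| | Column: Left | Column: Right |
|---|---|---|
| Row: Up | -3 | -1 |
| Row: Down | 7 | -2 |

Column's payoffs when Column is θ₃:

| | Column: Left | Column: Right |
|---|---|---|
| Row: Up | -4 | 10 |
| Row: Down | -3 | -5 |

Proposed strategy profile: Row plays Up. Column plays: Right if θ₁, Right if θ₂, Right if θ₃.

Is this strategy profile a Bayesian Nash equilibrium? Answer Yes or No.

Row plays Up: E[Up] = 0.05·(14) + 0.9·(14) + 0.05·(14) = 14; E[Down] = 5. Best-responding. ✓
Column (type θ₁), facing Up: Left gives -5, Right gives 7. Proposed Right is best. ✓
Column (type θ₂), facing Up: Left gives -3, Right gives -1. Proposed Right is best. ✓
Column (type θ₃), facing Up: Left gives -4, Right gives 10. Proposed Right is best. ✓

Yes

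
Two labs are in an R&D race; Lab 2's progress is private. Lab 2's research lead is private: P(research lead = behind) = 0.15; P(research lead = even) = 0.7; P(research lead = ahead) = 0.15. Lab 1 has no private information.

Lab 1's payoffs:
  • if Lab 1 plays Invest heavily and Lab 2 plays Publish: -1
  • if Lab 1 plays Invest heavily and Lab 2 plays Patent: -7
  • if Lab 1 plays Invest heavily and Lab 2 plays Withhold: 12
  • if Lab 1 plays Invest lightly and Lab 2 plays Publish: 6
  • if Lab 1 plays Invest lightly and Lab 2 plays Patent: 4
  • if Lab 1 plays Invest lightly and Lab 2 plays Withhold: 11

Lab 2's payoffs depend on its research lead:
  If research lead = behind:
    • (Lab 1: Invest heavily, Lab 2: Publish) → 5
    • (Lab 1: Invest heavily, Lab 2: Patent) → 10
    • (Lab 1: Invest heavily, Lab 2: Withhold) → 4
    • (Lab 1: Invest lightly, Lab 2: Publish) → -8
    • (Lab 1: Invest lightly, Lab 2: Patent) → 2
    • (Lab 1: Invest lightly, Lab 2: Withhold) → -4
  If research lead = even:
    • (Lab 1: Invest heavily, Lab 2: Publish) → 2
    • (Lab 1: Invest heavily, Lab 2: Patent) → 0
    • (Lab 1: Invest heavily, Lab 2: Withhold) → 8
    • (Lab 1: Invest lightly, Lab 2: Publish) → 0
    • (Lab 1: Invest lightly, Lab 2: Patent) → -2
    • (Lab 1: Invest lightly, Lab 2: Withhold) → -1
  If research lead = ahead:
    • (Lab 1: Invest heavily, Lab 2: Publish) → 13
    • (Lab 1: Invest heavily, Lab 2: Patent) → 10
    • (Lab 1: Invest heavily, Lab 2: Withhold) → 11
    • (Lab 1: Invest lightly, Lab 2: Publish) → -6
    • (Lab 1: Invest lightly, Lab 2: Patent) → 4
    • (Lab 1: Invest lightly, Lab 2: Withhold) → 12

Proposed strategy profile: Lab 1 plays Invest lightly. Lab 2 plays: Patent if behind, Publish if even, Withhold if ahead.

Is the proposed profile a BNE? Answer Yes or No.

Yes

Lab 1 plays Invest lightly: E[Invest lightly] = 0.15·(4) + 0.7·(6) + 0.15·(11) = 6.45; E[Invest heavily] = 0.05. Best-responding. ✓
Lab 2 (research lead behind), facing Invest lightly: Publish gives -8, Patent gives 2, Withhold gives -4. Proposed Patent is best. ✓
Lab 2 (research lead even), facing Invest lightly: Publish gives 0, Patent gives -2, Withhold gives -1. Proposed Publish is best. ✓
Lab 2 (research lead ahead), facing Invest lightly: Publish gives -6, Patent gives 4, Withhold gives 12. Proposed Withhold is best. ✓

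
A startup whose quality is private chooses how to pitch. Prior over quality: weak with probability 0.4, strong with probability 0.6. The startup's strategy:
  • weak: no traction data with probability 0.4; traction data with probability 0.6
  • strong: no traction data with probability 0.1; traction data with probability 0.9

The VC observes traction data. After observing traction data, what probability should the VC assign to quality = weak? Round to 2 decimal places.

P(traction data) = 0.4·0.6 + 0.6·0.9 = 0.78
P(weak | traction data) = (0.4·0.6) / 0.78 = 0.24 / 0.78 = 0.307692

0.31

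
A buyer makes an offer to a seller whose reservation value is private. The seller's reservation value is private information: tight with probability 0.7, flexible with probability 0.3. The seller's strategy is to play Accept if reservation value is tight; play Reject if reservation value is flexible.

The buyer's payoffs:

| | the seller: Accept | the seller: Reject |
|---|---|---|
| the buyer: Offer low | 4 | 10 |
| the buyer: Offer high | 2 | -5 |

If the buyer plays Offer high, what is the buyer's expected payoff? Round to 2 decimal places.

-0.10

E[Offer high] = 0.7·2 + 0.3·(-5) = 1.4 + (-1.5) = -0.1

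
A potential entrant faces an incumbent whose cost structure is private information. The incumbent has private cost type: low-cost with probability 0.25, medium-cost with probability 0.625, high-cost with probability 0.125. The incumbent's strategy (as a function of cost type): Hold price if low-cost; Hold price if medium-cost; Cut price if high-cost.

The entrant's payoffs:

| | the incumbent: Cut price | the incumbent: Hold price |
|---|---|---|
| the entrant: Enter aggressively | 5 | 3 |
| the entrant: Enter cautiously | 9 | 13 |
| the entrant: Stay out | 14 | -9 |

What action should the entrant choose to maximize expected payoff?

E[Enter aggressively] = 0.25·(3) + 0.625·(3) + 0.125·(5) = 3.25
E[Enter cautiously] = 0.25·(13) + 0.625·(13) + 0.125·(9) = 12.5
E[Stay out] = 0.25·(-9) + 0.625·(-9) + 0.125·(14) = -6.125
Best response: Enter cautiously (12.5 is the largest).

Enter cautiously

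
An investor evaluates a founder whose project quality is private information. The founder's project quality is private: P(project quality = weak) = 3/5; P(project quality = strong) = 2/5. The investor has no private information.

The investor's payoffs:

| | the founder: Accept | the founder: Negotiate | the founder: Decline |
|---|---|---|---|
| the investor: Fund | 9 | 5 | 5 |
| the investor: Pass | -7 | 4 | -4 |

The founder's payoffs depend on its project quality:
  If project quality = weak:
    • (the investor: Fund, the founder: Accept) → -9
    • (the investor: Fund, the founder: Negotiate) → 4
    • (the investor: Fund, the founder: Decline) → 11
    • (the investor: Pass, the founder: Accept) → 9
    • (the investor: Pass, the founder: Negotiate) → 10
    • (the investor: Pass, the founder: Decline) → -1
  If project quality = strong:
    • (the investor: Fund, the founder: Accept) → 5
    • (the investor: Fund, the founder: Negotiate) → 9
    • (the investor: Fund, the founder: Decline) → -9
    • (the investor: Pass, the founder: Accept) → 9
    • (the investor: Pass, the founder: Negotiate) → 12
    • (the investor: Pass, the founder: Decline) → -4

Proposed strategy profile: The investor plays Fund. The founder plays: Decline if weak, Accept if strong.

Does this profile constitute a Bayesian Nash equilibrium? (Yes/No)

No

The investor plays Fund: E[Fund] = 3/5·(5) + 2/5·(9) = 33/5; E[Pass] = -26/5. Best-responding. ✓
The founder (project quality weak), facing Fund: Accept gives -9, Negotiate gives 4, Decline gives 11. Proposed Decline is best. ✓
The founder (project quality strong), facing Fund: Accept gives 5, Negotiate gives 9, Decline gives -9. Proposed Accept is not best — profitable deviation exists. ✗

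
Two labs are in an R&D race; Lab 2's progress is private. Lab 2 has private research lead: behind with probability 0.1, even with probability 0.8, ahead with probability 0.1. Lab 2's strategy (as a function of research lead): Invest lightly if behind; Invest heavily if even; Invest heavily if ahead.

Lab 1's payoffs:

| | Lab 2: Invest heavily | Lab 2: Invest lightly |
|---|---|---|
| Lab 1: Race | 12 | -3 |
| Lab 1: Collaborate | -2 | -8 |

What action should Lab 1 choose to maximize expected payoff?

Race

Compute Lab 1's expected payoff for each action, taking the expectation over Lab 2's type.
E[Race] = 0.1·(-3) + 0.8·(12) + 0.1·(12) = 10.5
E[Collaborate] = 0.1·(-8) + 0.8·(-2) + 0.1·(-2) = -2.6
Best response: Race (10.5 is the largest).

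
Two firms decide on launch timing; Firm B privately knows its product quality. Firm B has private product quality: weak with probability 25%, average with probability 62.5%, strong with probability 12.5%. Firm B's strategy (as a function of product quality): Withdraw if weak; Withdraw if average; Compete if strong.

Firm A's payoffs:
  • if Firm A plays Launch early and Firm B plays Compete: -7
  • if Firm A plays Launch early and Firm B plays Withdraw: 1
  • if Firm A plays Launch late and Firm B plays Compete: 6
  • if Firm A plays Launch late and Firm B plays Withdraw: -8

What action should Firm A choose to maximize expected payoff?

E[Launch early] = 0.25·(1) + 0.625·(1) + 0.125·(-7) = 0
E[Launch late] = 0.25·(-8) + 0.625·(-8) + 0.125·(6) = -6.25
Best response: Launch early (0 is the largest).

Launch early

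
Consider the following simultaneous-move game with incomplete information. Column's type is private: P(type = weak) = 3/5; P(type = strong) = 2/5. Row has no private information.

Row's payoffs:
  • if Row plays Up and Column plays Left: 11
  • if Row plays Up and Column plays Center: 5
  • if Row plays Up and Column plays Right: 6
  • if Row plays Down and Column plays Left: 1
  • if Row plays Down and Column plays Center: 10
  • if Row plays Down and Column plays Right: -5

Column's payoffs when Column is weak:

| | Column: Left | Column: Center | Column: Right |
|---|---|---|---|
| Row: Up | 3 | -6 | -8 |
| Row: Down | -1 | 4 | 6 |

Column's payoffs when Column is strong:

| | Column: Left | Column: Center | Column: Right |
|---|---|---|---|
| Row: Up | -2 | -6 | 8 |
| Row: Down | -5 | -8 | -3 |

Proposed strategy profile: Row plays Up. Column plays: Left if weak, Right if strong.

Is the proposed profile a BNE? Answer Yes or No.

Row plays Up: E[Up] = 3/5·(11) + 2/5·(6) = 9; E[Down] = -7/5. Best-responding. ✓
Column (type weak), facing Up: Left gives 3, Center gives -6, Right gives -8. Proposed Left is best. ✓
Column (type strong), facing Up: Left gives -2, Center gives -6, Right gives 8. Proposed Right is best. ✓

Yes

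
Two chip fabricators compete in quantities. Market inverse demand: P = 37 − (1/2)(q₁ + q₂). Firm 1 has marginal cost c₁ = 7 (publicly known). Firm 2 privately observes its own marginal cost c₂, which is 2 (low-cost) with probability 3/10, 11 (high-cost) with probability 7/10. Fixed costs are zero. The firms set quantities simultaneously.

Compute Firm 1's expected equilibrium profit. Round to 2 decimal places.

Type-c best response for Firm 2: q₂(c) = (37 − c) − q₁/2.
Firm 1 maximizes expected profit; its first-order condition is 37 − q₁ − (1/2)E[q₂] − 7 = 0.
Substituting E[q₂] and solving: E[c₂] = 8.3, so q₁ = (37 − 2·7 + 8.3)/(3/2) = 20.8667.
E[P] = 37 − (1/2)·(q₁ + E[q₂]) = 17.4333; Firm 1's expected profit = (E[P] − 7)·q₁ = (17.4333 − 7)·20.8667 = 217.709.

217.71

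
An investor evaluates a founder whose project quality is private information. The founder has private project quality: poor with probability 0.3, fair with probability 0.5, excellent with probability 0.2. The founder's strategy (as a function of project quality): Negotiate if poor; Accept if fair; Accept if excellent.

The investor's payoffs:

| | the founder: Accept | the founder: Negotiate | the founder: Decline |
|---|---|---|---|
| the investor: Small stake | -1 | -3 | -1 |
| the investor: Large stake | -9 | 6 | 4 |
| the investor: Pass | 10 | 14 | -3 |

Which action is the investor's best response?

Pass

Compute the investor's expected payoff for each action, taking the expectation over the founder's type.
E[Small stake] = 0.3·(-3) + 0.5·(-1) + 0.2·(-1) = -1.6
E[Large stake] = 0.3·(6) + 0.5·(-9) + 0.2·(-9) = -4.5
E[Pass] = 0.3·(14) + 0.5·(10) + 0.2·(10) = 11.2
Best response: Pass (11.2 is the largest).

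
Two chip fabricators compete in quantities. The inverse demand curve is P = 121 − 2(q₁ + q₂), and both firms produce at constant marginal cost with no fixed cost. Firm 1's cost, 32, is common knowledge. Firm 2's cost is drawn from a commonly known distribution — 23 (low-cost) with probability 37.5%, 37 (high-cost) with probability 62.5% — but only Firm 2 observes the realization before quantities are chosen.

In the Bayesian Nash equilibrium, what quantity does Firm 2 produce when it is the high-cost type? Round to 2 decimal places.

Firm 2 with cost c maximizes (121 − 2(q₁+q₂) − c)·q₂, giving q₂(c) = (121 − c − 2q₁)/4.
E[c₂] = 0.375·23 + 0.625·37 = 31.75
Firm 1's FOC against E[q₂] yields q₁ = (121 − 2·32 + E[c₂])/6 = (121 − 64 + 31.75)/6 = 14.7917.
q₂(high-cost) = (121 − 37 − 2·14.7917)/4 = 13.6042.

13.60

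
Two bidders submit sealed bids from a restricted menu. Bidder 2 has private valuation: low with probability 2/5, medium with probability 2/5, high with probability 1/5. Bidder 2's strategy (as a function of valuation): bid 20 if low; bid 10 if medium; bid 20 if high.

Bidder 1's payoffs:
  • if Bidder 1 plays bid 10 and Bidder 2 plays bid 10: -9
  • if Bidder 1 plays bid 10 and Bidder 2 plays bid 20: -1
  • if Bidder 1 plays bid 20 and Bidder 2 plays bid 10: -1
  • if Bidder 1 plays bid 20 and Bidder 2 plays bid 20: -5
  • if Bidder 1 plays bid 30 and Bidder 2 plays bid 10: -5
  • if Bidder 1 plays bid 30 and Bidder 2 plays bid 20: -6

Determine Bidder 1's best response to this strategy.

Compute Bidder 1's expected payoff for each action, taking the expectation over Bidder 2's type.
E[bid 10] = 2/5·(-1) + 2/5·(-9) + 1/5·(-1) = -21/5
E[bid 20] = 2/5·(-5) + 2/5·(-1) + 1/5·(-5) = -17/5
E[bid 30] = 2/5·(-6) + 2/5·(-5) + 1/5·(-6) = -28/5
Best response: bid 20 (-17/5 is the largest).

bid 20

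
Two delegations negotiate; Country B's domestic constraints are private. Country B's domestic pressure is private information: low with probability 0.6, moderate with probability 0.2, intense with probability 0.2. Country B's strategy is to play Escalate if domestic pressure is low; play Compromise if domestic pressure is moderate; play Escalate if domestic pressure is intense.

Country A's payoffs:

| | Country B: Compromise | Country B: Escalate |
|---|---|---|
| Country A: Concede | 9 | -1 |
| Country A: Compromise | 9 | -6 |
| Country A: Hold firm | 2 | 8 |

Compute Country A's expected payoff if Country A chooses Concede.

1

E[Concede] = 0.6·(-1) + 0.2·9 + 0.2·(-1) = (-0.6) + 1.8 + (-0.2) = 1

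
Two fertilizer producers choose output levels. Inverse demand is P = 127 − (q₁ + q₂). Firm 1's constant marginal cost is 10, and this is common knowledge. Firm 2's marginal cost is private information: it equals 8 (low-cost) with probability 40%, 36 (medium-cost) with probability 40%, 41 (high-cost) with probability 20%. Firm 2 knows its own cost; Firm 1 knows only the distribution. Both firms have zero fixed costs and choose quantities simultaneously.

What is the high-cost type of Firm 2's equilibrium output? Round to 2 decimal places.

20.87

Type-c best response for Firm 2: q₂(c) = (127 − c)/2 − q₁/2.
Firm 1 maximizes expected profit; its first-order condition is 127 − 2q₁ − E[q₂] − 10 = 0.
Substituting E[q₂] and solving: E[c₂] = 25.8, so q₁ = (127 − 2·10 + 25.8)/3 = 44.2667.
q₂(high-cost) = (127 − 41 − 44.2667)/2 = 20.8667.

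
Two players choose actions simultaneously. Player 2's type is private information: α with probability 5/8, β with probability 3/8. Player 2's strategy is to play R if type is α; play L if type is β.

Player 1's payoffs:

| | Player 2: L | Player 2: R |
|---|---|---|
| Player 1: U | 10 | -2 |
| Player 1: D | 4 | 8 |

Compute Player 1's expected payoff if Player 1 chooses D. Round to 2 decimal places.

E[D] = 5/8·8 + 3/8·4 = 5 + 3/2 = 13/2

6.50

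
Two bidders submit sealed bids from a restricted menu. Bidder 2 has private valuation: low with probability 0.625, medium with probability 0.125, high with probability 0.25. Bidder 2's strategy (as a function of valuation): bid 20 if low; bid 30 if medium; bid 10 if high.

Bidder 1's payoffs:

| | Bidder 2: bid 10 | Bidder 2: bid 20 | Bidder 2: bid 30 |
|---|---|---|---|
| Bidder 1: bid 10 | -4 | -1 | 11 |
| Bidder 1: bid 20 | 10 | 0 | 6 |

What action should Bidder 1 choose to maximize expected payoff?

E[bid 10] = 0.625·(-1) + 0.125·(11) + 0.25·(-4) = -0.25
E[bid 20] = 0.625·(0) + 0.125·(6) + 0.25·(10) = 3.25
Best response: bid 20 (3.25 is the largest).

bid 20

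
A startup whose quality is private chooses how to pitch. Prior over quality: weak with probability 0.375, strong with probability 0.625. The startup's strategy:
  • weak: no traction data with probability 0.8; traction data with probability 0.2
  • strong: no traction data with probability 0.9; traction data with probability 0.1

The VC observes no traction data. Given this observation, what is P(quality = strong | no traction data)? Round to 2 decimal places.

Apply Bayes' rule using the sender's strategy as the likelihood.
P(no traction data) = 0.375·0.8 + 0.625·0.9 = 0.8625
P(strong | no traction data) = (0.625·0.9) / 0.8625 = 0.5625 / 0.8625 = 0.652174

0.65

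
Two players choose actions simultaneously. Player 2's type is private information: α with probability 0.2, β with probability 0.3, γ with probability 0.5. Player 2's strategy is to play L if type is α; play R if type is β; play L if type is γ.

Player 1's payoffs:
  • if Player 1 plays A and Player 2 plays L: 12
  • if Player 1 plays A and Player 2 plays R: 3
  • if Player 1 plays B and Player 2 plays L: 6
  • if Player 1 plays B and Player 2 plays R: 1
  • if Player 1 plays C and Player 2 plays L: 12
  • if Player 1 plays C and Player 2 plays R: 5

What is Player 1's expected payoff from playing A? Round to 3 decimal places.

E[A] = 0.2·12 + 0.3·3 + 0.5·12 = 2.4 + 0.9 + 6 = 9.3

9.300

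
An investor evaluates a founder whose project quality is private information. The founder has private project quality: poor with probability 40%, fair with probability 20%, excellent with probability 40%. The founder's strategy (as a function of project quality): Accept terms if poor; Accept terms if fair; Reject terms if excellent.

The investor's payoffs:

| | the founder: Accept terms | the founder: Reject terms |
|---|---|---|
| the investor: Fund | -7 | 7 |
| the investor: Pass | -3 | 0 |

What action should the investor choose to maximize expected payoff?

E[Fund] = 0.4·(-7) + 0.2·(-7) + 0.4·(7) = -1.4
E[Pass] = 0.4·(-3) + 0.2·(-3) + 0.4·(0) = -1.8
Best response: Fund (-1.4 is the largest).

Fund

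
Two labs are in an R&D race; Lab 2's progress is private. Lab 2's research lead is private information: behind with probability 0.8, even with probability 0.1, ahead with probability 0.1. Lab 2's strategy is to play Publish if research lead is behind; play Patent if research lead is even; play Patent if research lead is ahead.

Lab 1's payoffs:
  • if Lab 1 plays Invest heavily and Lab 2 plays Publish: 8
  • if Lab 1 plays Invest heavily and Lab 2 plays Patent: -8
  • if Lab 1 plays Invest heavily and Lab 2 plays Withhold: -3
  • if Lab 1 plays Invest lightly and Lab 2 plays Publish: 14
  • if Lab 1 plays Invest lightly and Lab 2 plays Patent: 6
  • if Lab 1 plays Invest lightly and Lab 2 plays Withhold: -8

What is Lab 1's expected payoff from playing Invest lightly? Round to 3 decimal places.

12.400

E[Invest lightly] = 0.8·14 + 0.1·6 + 0.1·6 = 11.2 + 0.6 + 0.6 = 12.4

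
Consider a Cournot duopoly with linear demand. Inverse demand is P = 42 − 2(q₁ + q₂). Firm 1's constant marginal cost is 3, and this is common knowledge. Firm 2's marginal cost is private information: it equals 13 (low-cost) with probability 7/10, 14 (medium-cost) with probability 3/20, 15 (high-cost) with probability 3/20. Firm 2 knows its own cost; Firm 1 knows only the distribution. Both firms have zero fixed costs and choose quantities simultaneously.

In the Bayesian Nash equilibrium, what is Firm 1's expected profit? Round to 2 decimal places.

Each type of Firm 2 best-responds to q₁; Firm 1 best-responds to the expected q₂ over Firm 2's types.
Firm 2 with cost c maximizes (42 − 2(q₁+q₂) − c)·q₂, giving q₂(c) = (42 − c − 2q₁)/4.
E[c₂] = 7/10·13 + 3/20·14 + 3/20·15 = 13.45
Firm 1's FOC against E[q₂] yields q₁ = (42 − 2·3 + E[c₂])/6 = (42 − 6 + 13.45)/6 = 8.24167.
E[P] = 42 − 2·(q₁ + E[q₂]) = 19.4833; Firm 1's expected profit = (E[P] − 3)·q₁ = (19.4833 − 3)·8.24167 = 135.85.

135.85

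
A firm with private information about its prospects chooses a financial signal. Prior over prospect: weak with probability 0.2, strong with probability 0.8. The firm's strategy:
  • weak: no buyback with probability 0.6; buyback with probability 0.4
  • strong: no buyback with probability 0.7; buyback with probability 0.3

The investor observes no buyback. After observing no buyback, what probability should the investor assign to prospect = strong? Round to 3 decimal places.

Apply Bayes' rule using the sender's strategy as the likelihood.
P(no buyback) = 0.2·0.6 + 0.8·0.7 = 0.68
P(strong | no buyback) = (0.8·0.7) / 0.68 = 0.56 / 0.68 = 0.823529

0.824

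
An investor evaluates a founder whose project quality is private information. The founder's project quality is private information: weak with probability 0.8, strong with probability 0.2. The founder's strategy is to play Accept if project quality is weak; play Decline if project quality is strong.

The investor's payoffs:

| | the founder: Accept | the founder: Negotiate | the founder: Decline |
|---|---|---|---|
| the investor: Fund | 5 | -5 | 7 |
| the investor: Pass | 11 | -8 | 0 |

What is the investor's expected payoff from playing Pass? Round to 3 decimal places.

Take the expectation over the founder's project quality, weighting each type's action by its prior probability.
E[Pass] = 0.8·11 + 0.2·0 = 8.8 + 0 = 8.8

8.800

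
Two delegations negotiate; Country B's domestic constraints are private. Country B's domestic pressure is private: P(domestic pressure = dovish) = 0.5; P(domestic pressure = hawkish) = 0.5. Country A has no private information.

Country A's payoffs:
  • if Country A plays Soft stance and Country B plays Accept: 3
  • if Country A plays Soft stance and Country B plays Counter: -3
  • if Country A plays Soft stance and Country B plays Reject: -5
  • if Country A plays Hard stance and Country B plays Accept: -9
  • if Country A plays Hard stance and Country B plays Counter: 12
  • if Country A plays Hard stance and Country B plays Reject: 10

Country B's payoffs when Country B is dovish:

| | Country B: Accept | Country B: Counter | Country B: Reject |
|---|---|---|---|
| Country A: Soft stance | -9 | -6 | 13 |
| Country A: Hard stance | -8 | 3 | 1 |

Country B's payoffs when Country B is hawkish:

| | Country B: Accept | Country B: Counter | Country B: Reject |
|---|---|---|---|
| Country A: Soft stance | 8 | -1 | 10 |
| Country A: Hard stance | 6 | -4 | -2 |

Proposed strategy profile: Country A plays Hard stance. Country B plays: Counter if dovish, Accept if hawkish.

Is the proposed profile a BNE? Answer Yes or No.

A profile is a BNE iff every type of every player is best-responding given beliefs about the other side.
Country A plays Hard stance: E[Hard stance] = 0.5·(12) + 0.5·(-9) = 1.5; E[Soft stance] = 0. Best-responding. ✓
Country B (domestic pressure dovish), facing Hard stance: Accept gives -8, Counter gives 3, Reject gives 1. Proposed Counter is best. ✓
Country B (domestic pressure hawkish), facing Hard stance: Accept gives 6, Counter gives -4, Reject gives -2. Proposed Accept is best. ✓

Yes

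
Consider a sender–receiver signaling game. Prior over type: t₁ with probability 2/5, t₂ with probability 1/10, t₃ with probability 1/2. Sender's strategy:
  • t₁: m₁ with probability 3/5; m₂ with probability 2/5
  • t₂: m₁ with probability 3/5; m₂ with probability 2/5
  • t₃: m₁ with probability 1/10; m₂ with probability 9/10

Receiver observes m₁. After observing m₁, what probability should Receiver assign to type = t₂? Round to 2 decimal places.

P(m₁) = (2/5)·(3/5) + (1/10)·(3/5) + (1/2)·(1/10) = 7/20
P(t₂ | m₁) = ((1/10)·(3/5)) / (7/20) = (3/50) / (7/20) = 6/35

0.17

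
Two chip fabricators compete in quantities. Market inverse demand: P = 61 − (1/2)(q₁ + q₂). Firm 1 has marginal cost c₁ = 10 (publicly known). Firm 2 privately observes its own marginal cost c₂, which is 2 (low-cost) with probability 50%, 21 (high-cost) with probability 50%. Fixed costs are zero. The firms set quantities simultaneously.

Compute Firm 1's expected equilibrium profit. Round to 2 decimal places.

Type-c best response for Firm 2: q₂(c) = (61 − c) − q₁/2.
Firm 1 maximizes expected profit; its first-order condition is 61 − q₁ − (1/2)E[q₂] − 10 = 0.
Substituting E[q₂] and solving: E[c₂] = 11.5, so q₁ = (61 − 2·10 + 11.5)/(3/2) = 35.
E[P] = 61 − (1/2)·(q₁ + E[q₂]) = 27.5; Firm 1's expected profit = (E[P] − 10)·q₁ = (27.5 − 10)·35 = 612.5.

612.50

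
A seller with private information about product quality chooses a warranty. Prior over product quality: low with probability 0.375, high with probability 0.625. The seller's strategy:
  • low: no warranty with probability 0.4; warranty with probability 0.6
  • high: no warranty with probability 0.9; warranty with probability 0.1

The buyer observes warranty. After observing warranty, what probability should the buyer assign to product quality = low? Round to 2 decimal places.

P(warranty) = 0.375·0.6 + 0.625·0.1 = 0.2875
P(low | warranty) = (0.375·0.6) / 0.2875 = 0.225 / 0.2875 = 0.782609

0.78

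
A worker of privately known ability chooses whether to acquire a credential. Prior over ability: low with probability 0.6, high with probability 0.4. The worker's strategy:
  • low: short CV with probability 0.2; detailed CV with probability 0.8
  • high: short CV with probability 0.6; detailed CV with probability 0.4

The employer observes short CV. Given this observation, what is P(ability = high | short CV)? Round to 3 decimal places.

0.667

Apply Bayes' rule using the sender's strategy as the likelihood.
P(short CV) = 0.6·0.2 + 0.4·0.6 = 0.36
P(high | short CV) = (0.4·0.6) / 0.36 = 0.24 / 0.36 = 0.666667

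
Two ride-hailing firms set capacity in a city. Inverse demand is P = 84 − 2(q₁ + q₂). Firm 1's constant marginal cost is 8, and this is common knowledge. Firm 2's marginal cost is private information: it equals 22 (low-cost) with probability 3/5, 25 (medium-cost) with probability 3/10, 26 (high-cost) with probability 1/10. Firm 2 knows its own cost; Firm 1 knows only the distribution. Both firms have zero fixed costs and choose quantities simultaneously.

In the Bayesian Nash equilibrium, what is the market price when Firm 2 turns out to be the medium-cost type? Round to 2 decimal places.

39.28

Type-c best response for Firm 2: q₂(c) = (84 − c)/4 − q₁/2.
Firm 1 maximizes expected profit; its first-order condition is 84 − 4q₁ − 2E[q₂] − 8 = 0.
Substituting E[q₂] and solving: E[c₂] = 23.3, so q₁ = (84 − 2·8 + 23.3)/6 = 15.2167.
q₂(medium-cost) = 7.14167, so P = 84 − 2·(15.2167 + 7.14167) = 39.2833.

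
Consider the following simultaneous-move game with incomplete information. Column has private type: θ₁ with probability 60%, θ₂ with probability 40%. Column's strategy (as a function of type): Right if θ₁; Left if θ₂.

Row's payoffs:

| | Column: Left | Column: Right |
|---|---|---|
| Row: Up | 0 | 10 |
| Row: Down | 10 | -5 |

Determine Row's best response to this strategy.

Up

E[Up] = 0.6·(10) + 0.4·(0) = 6
E[Down] = 0.6·(-5) + 0.4·(10) = 1
Best response: Up (6 is the largest).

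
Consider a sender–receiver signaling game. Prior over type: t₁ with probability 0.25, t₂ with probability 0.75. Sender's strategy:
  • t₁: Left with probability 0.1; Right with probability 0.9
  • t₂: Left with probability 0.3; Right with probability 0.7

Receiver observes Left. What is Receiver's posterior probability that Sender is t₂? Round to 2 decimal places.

0.90

P(Left) = 0.25·0.1 + 0.75·0.3 = 0.25
P(t₂ | Left) = (0.75·0.3) / 0.25 = 0.225 / 0.25 = 0.9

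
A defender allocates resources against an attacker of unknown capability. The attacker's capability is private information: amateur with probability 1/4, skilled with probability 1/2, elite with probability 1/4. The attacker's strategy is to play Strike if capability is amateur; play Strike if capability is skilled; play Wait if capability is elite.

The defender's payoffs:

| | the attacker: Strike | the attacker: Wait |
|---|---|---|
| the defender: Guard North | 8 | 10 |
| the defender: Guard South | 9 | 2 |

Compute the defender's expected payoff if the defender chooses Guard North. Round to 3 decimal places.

E[Guard North] = 1/4·8 + 1/2·8 + 1/4·10 = 2 + 4 + 5/2 = 17/2

8.500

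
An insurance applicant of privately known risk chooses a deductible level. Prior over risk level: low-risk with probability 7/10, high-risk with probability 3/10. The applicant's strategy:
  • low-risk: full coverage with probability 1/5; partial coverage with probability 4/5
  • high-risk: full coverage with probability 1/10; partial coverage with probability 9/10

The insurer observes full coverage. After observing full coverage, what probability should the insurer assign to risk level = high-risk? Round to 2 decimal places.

0.18

P(full coverage) = (7/10)·(1/5) + (3/10)·(1/10) = 17/100
P(high-risk | full coverage) = ((3/10)·(1/10)) / (17/100) = (3/100) / (17/100) = 3/17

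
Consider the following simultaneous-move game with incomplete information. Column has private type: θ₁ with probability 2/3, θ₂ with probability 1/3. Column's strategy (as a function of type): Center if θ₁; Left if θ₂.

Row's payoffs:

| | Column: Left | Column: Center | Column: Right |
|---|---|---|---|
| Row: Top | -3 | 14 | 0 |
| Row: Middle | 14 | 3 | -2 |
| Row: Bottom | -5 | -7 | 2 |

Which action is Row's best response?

E[Top] = 2/3·(14) + 1/3·(-3) = 25/3
E[Middle] = 2/3·(3) + 1/3·(14) = 20/3
E[Bottom] = 2/3·(-7) + 1/3·(-5) = -19/3
Best response: Top (25/3 is the largest).

Top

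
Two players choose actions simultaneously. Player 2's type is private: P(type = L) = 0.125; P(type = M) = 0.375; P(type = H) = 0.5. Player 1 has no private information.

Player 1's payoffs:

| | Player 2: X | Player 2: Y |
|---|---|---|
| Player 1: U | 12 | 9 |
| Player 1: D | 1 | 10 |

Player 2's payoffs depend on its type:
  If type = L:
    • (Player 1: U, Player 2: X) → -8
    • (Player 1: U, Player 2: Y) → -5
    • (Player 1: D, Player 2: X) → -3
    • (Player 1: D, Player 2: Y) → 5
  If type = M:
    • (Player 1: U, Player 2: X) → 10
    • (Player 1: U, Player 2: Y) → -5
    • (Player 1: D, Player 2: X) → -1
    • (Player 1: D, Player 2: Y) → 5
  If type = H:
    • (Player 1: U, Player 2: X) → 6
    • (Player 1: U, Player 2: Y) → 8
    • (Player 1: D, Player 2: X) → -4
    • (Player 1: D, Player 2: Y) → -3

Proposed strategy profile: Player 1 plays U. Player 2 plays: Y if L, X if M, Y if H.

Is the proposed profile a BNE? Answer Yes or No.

Player 1 plays U: E[U] = 0.125·(9) + 0.375·(12) + 0.5·(9) = 10.125; E[D] = 6.625. Best-responding. ✓
Player 2 (type L), facing U: X gives -8, Y gives -5. Proposed Y is best. ✓
Player 2 (type M), facing U: X gives 10, Y gives -5. Proposed X is best. ✓
Player 2 (type H), facing U: X gives 6, Y gives 8. Proposed Y is best. ✓

Yes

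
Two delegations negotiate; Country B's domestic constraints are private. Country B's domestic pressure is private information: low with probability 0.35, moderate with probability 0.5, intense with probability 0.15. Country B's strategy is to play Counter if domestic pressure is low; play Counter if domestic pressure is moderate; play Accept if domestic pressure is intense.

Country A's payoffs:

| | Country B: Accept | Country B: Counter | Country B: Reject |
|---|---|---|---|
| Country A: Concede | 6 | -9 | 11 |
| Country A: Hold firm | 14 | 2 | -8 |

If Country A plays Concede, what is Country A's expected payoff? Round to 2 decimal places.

E[Concede] = 0.35·(-9) + 0.5·(-9) + 0.15·6 = (-3.15) + (-4.5) + 0.9 = -6.75

-6.75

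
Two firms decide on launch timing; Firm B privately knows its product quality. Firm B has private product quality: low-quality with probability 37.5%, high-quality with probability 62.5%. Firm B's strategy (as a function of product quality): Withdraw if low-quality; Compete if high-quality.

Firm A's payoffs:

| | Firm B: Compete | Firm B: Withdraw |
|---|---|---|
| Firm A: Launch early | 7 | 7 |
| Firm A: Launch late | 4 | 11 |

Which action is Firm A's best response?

Launch early

E[Launch early] = 0.375·(7) + 0.625·(7) = 7
E[Launch late] = 0.375·(11) + 0.625·(4) = 6.625
Best response: Launch early (7 is the largest).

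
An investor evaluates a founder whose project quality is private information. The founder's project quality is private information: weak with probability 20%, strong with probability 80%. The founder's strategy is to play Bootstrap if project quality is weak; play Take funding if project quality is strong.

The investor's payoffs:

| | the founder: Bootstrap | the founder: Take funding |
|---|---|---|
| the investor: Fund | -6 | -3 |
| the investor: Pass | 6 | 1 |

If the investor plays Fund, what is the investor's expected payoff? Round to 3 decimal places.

-3.600

Take the expectation over the founder's project quality, weighting each type's action by its prior probability.
E[Fund] = 0.2·(-6) + 0.8·(-3) = (-1.2) + (-2.4) = -3.6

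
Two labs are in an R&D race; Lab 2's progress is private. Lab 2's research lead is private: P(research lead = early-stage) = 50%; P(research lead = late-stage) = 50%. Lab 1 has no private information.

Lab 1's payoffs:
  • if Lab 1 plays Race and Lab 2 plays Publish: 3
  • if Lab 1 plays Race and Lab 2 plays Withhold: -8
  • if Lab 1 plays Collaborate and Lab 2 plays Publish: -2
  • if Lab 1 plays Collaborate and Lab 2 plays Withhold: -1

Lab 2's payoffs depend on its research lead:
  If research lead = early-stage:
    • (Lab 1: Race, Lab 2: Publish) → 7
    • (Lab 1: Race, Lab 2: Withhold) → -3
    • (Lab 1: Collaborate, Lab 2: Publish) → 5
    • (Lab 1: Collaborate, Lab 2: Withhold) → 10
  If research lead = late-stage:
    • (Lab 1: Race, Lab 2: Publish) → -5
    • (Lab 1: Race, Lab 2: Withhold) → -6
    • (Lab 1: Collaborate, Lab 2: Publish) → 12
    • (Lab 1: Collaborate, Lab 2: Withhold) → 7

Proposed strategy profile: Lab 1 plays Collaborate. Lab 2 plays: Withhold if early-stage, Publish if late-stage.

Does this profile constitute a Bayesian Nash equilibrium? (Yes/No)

Lab 1 plays Collaborate: E[Collaborate] = 0.5·(-1) + 0.5·(-2) = -1.5; E[Race] = -2.5. Best-responding. ✓
Lab 2 (research lead early-stage), facing Collaborate: Publish gives 5, Withhold gives 10. Proposed Withhold is best. ✓
Lab 2 (research lead late-stage), facing Collaborate: Publish gives 12, Withhold gives 7. Proposed Publish is best. ✓

Yes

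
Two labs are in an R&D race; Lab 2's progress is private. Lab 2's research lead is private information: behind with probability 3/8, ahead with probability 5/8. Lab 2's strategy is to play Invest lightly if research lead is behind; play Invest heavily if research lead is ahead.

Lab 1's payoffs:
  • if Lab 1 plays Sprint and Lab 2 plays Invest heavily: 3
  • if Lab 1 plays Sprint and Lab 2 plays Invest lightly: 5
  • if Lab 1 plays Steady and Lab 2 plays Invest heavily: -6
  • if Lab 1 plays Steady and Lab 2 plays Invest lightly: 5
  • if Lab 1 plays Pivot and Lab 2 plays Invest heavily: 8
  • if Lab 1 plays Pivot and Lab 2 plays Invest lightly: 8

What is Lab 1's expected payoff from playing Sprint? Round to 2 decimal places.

3.75

Take the expectation over Lab 2's research lead, weighting each type's action by its prior probability.
E[Sprint] = 3/8·5 + 5/8·3 = 15/8 + 15/8 = 15/4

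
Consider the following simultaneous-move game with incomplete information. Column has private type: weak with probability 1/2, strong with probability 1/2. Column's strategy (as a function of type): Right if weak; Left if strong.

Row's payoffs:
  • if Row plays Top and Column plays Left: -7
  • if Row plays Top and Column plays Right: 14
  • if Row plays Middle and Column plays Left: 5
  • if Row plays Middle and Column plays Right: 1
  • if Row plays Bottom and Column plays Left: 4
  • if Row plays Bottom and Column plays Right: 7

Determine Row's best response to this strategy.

Compute Row's expected payoff for each action, taking the expectation over Column's type.
E[Top] = 1/2·(14) + 1/2·(-7) = 7/2
E[Middle] = 1/2·(1) + 1/2·(5) = 3
E[Bottom] = 1/2·(7) + 1/2·(4) = 11/2
Best response: Bottom (11/2 is the largest).

Bottom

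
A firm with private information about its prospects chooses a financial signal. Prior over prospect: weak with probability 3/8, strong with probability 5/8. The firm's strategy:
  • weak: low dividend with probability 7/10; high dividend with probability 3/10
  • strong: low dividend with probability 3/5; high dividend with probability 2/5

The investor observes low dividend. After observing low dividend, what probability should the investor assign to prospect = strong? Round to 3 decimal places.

P(low dividend) = (3/8)·(7/10) + (5/8)·(3/5) = 51/80
P(strong | low dividend) = ((5/8)·(3/5)) / (51/80) = (3/8) / (51/80) = 10/17

0.588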